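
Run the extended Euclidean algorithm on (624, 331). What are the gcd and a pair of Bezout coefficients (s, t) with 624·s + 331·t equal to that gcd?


Euclidean algorithm on (624, 331) — divide until remainder is 0:
  624 = 1 · 331 + 293
  331 = 1 · 293 + 38
  293 = 7 · 38 + 27
  38 = 1 · 27 + 11
  27 = 2 · 11 + 5
  11 = 2 · 5 + 1
  5 = 5 · 1 + 0
gcd(624, 331) = 1.
Track Bezout coefficients alongside the remainders: start with r₀ = 624 = a·1 + b·0 (s = 1, t = 0) and r₁ = 331 = a·0 + b·1 (s = 0, t = 1); each new remainder r_{k+1} = r_{k-1} − q_k·r_k inherits s_{k+1} = s_{k-1} − q_k·s_k, t_{k+1} = t_{k-1} − q_k·t_k, so r_k = a·s_k + b·t_k at every step:
  q = 1: r = 293, s = 1 − 1·0 = 1, t = 0 − 1·1 = -1  (check: 624·1 + 331·(-1) = 293)
  q = 1: r = 38, s = 0 − 1·1 = -1, t = 1 − 1·(-1) = 2  (check: 624·(-1) + 331·2 = 38)
  q = 7: r = 27, s = 1 − 7·(-1) = 8, t = -1 − 7·2 = -15  (check: 624·8 + 331·(-15) = 27)
  q = 1: r = 11, s = -1 − 1·8 = -9, t = 2 − 1·(-15) = 17  (check: 624·(-9) + 331·17 = 11)
  q = 2: r = 5, s = 8 − 2·(-9) = 26, t = -15 − 2·17 = -49  (check: 624·26 + 331·(-49) = 5)
  q = 2: r = 1, s = -9 − 2·26 = -61, t = 17 − 2·(-49) = 115  (check: 624·(-61) + 331·115 = 1)
The row with r = 1 (the gcd) gives the Bezout coefficients s = -61, t = 115.
Result: 624 · (-61) + 331 · (115) = 1.

gcd(624, 331) = 1; s = -61, t = 115 (check: 624·(-61) + 331·115 = 1).


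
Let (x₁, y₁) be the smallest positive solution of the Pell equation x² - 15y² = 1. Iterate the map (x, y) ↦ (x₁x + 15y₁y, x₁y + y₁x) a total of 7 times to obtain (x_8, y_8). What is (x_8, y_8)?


Step 1: Find the fundamental solution (x₁, y₁) of x² - 15y² = 1.
  Expand √15 as a continued fraction. a₀ = ⌊√15⌋ = 3; iterate m_{k+1} = d_k·a_k − m_k, d_{k+1} = (15 − m_{k+1}²)/d_k, a_{k+1} = ⌊(a₀ + m_{k+1})/d_{k+1}⌋ (starting m₀ = 0, d₀ = 1), with convergents p_k = a_k·p_{k-1} + p_{k-2}, q_k = a_k·q_{k-1} + q_{k-2} (p₋₁ = 1, q₋₁ = 0):
  k = 0: a₀ = 3; p₀/q₀ = 3/1; p₀² − 15·q₀² = 9 − 15 = -6.
  k = 1: m = 3, d = 6, a = ⌊(3 + 3)/6⌋ = 1; p/q = (1·3 + 1)/(1·1 + 0) = 4/1; p² − 15·q² = 16 − 15 = 1.
  The first convergent with p² − 15·q² = 1 gives the fundamental solution (x₁, y₁) = (4, 1).
Step 2: Apply the recurrence (x_{n+1}, y_{n+1}) = (x₁x_n + 15y₁y_n, x₁y_n + y₁x_n) repeatedly.
  From (x_1, y_1) = (4, 1): x_2 = 4·4 + 15·1·1 = 31; y_2 = 4·1 + 1·4 = 8.
  From (x_2, y_2) = (31, 8): x_3 = 4·31 + 15·1·8 = 244; y_3 = 4·8 + 1·31 = 63.
  From (x_3, y_3) = (244, 63): x_4 = 4·244 + 15·1·63 = 1921; y_4 = 4·63 + 1·244 = 496.
  From (x_4, y_4) = (1921, 496): x_5 = 4·1921 + 15·1·496 = 15124; y_5 = 4·496 + 1·1921 = 3905.
  From (x_5, y_5) = (15124, 3905): x_6 = 4·15124 + 15·1·3905 = 119071; y_6 = 4·3905 + 1·15124 = 30744.
  From (x_6, y_6) = (119071, 30744): x_7 = 4·119071 + 15·1·30744 = 937444; y_7 = 4·30744 + 1·119071 = 242047.
  From (x_7, y_7) = (937444, 242047): x_8 = 4·937444 + 15·1·242047 = 7380481; y_8 = 4·242047 + 1·937444 = 1905632.
Step 3: Verify x_8² - 15·y_8² = 54471499791361 - 54471499791360 = 1 (should be 1). ✓

(x_1, y_1) = (4, 1); (x_8, y_8) = (7380481, 1905632).


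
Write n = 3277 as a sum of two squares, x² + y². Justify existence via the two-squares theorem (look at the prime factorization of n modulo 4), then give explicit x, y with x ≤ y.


Step 1: Factor n = 3277 = 29 · 113.
Step 2: Check the mod-4 condition on each prime factor: 29 ≡ 1 (mod 4), exponent 1; 113 ≡ 1 (mod 4), exponent 1.
All primes ≡ 3 (mod 4) appear to even exponent (or don't appear), so by the two-squares theorem n IS expressible as a sum of two squares.
Step 3: Build a representation. Here n = 29 · 113 is a product of primes ≡ 1 (mod 4). Each prime p ≡ 1 (mod 4) is itself a sum of two squares; find a² by testing p − a² for a perfect square:
  29: 29 − 1² = 28, 29 − 2² = 25 = 5² ⇒ 29 = 2² + 5².
  113: 113 − 1² = 112, 113 − 2² = 109, 113 − 3² = 104, 113 − 4² = 97, 113 − 5² = 88, 113 − 6² = 77, 113 − 7² = 64 = 8² ⇒ 113 = 7² + 8².
  Combine using the Brahmagupta–Fibonacci identity (a² + b²)(c² + d²) = (ac − bd)² + (ad + bc)² = (ac + bd)² + (ad − bc)²:
  29 · 113 = 3277: from (2² + 5²)(7² + 8²), take (2·7 − 5·8, 2·8 + 5·7) = (14 − 40, 16 + 35) = (-26, 51); dropping signs (only squares matter) gives (26, 51); check 26² + 51² = 676 + 2601 = 3277 ✓.
Step 4: Order so x ≤ y and verify: 26² + 51² = 676 + 2601 = 3277 = n. ✓

n = 3277 = 26² + 51² (one valid representation with x ≤ y).


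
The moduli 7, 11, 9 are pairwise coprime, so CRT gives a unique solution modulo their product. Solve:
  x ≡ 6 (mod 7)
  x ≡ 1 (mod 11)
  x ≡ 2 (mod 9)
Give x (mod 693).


Moduli 7, 11, 9 are pairwise coprime; by CRT there is a unique solution modulo M = 7 · 11 · 9 = 693.
Solve pairwise, accumulating the modulus:
  Start with x ≡ 6 (mod 7).
  Combine with x ≡ 1 (mod 11): since gcd(7, 11) = 1, we get a unique residue mod 77.
    Write x = 6 + 7·t and substitute into x ≡ 1 (mod 11): 7·t ≡ 1 − 6 = -5 (mod 11).
    Reduce coefficients mod 11: 7·t ≡ 6 (mod 11).
    The inverse of 7 mod 11 is 8 (since 7·8 = 56 = 5·11 + 1), so t ≡ 8·6 = 48 ≡ 4 (mod 11).
    Then x = 6 + 7·4 = 34, valid modulo lcm(7, 11) = 77: x ≡ 34 (mod 77).
  Combine with x ≡ 2 (mod 9): since gcd(77, 9) = 1, we get a unique residue mod 693.
    Write x = 34 + 77·t and substitute into x ≡ 2 (mod 9): 77·t ≡ 2 − 34 = -32 (mod 9).
    Reduce coefficients mod 9: 5·t ≡ 4 (mod 9).
    The inverse of 5 mod 9 is 2 (since 5·2 = 10 = 1·9 + 1), so t ≡ 2·4 = 8 ≡ 8 (mod 9).
    Then x = 34 + 77·8 = 650, valid modulo lcm(77, 9) = 693: x ≡ 650 (mod 693).
Verify: 650 mod 7 = 6 ✓, 650 mod 11 = 1 ✓, 650 mod 9 = 2 ✓.

x ≡ 650 (mod 693).


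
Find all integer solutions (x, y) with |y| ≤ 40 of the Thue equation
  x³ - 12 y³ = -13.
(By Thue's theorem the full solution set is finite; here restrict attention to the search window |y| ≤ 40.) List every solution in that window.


The equation is x³ - 12y³ = -13. For fixed y, x³ = 12·y³ − 13, so a solution requires the RHS to be a perfect cube.
Strategy: iterate y from -40 to 40, compute RHS = 12·y³ − 13, and check whether it is a (positive or negative) perfect cube.
Check small values of y:
  y = 0: RHS = -13 is not a perfect cube.
  y = 1: RHS = -1 = (-1)³ ⇒ x = -1 works.
  y = -1: RHS = -25 is not a perfect cube.
  y = 2: RHS = 83 is not a perfect cube.
  y = -2: RHS = -109 is not a perfect cube.
  y = 3: RHS = 311 is not a perfect cube.
  y = -3: RHS = -337 is not a perfect cube.
Continuing the search up to |y| = 40 finds no further solutions beyond those listed.
Collected solutions: (-1, 1).

Solutions (with |y| ≤ 40): (-1, 1).


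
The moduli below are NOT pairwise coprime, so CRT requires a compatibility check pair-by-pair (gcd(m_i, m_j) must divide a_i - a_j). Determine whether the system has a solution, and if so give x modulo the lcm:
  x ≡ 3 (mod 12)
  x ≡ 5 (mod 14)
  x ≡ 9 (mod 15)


Moduli 12, 14, 15 are not pairwise coprime, so CRT works modulo lcm(m_i) when all pairwise compatibility conditions hold.
Pairwise compatibility: gcd(m_i, m_j) must divide a_i - a_j for every pair.
Merge one congruence at a time:
  Start: x ≡ 3 (mod 12).
  Combine with x ≡ 5 (mod 14): gcd(12, 14) = 2; 5 - 3 = 2, which IS divisible by 2, so compatible.
    Write x = 3 + 12·t and substitute into x ≡ 5 (mod 14): 12·t ≡ 5 − 3 = 2 (mod 14).
    Divide the congruence (and modulus) by g = 2: 6·t ≡ 1 (mod 7).
    The inverse of 6 mod 7 is 6 (since 6·6 = 36 = 5·7 + 1), so t ≡ 6·1 = 6 ≡ 6 (mod 7).
    Then x = 3 + 12·6 = 75, valid modulo lcm(12, 14) = 84: x ≡ 75 (mod 84).
  Combine with x ≡ 9 (mod 15): gcd(84, 15) = 3; 9 - 75 = -66, which IS divisible by 3, so compatible.
    Write x = 75 + 84·t and substitute into x ≡ 9 (mod 15): 84·t ≡ 9 − 75 = -66 (mod 15).
    Divide the congruence (and modulus) by g = 3: 28·t ≡ -22 (mod 5).
    Reduce coefficients mod 5: 3·t ≡ 3 (mod 5).
    The inverse of 3 mod 5 is 2 (since 3·2 = 6 = 1·5 + 1), so t ≡ 2·3 = 6 ≡ 1 (mod 5).
    Then x = 75 + 84·1 = 159, valid modulo lcm(84, 15) = 420: x ≡ 159 (mod 420).
Verify: 159 mod 12 = 3, 159 mod 14 = 5, 159 mod 15 = 9.

x ≡ 159 (mod 420).


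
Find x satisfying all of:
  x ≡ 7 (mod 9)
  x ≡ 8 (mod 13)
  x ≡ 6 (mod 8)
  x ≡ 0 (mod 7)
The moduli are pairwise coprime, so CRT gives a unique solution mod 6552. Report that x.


Product of moduli M = 9 · 13 · 8 · 7 = 6552.
Merge one congruence at a time:
  Start: x ≡ 7 (mod 9).
  Combine with x ≡ 8 (mod 13); new modulus lcm = 117.
    Write x = 7 + 9·t and substitute into x ≡ 8 (mod 13): 9·t ≡ 8 − 7 = 1 (mod 13).
    The inverse of 9 mod 13 is 3 (since 9·3 = 27 = 2·13 + 1), so t ≡ 3·1 = 3 ≡ 3 (mod 13).
    Then x = 7 + 9·3 = 34, valid modulo lcm(9, 13) = 117: x ≡ 34 (mod 117).
  Combine with x ≡ 6 (mod 8); new modulus lcm = 936.
    Write x = 34 + 117·t and substitute into x ≡ 6 (mod 8): 117·t ≡ 6 − 34 = -28 (mod 8).
    Reduce coefficients mod 8: 5·t ≡ 4 (mod 8).
    The inverse of 5 mod 8 is 5 (since 5·5 = 25 = 3·8 + 1), so t ≡ 5·4 = 20 ≡ 4 (mod 8).
    Then x = 34 + 117·4 = 502, valid modulo lcm(117, 8) = 936: x ≡ 502 (mod 936).
  Combine with x ≡ 0 (mod 7); new modulus lcm = 6552.
    Write x = 502 + 936·t and substitute into x ≡ 0 (mod 7): 936·t ≡ 0 − 502 = -502 (mod 7).
    Reduce coefficients mod 7: 5·t ≡ 2 (mod 7).
    The inverse of 5 mod 7 is 3 (since 5·3 = 15 = 2·7 + 1), so t ≡ 3·2 = 6 ≡ 6 (mod 7).
    Then x = 502 + 936·6 = 6118, valid modulo lcm(936, 7) = 6552: x ≡ 6118 (mod 6552).
Verify against each original: 6118 mod 9 = 7, 6118 mod 13 = 8, 6118 mod 8 = 6, 6118 mod 7 = 0.

x ≡ 6118 (mod 6552).


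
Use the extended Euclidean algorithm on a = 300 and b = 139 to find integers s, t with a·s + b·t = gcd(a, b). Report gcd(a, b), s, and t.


Euclidean algorithm on (300, 139) — divide until remainder is 0:
  300 = 2 · 139 + 22
  139 = 6 · 22 + 7
  22 = 3 · 7 + 1
  7 = 7 · 1 + 0
gcd(300, 139) = 1.
Track Bezout coefficients alongside the remainders: start with r₀ = 300 = a·1 + b·0 (s = 1, t = 0) and r₁ = 139 = a·0 + b·1 (s = 0, t = 1); each new remainder r_{k+1} = r_{k-1} − q_k·r_k inherits s_{k+1} = s_{k-1} − q_k·s_k, t_{k+1} = t_{k-1} − q_k·t_k, so r_k = a·s_k + b·t_k at every step:
  q = 2: r = 22, s = 1 − 2·0 = 1, t = 0 − 2·1 = -2  (check: 300·1 + 139·(-2) = 22)
  q = 6: r = 7, s = 0 − 6·1 = -6, t = 1 − 6·(-2) = 13  (check: 300·(-6) + 139·13 = 7)
  q = 3: r = 1, s = 1 − 3·(-6) = 19, t = -2 − 3·13 = -41  (check: 300·19 + 139·(-41) = 1)
The row with r = 1 (the gcd) gives the Bezout coefficients s = 19, t = -41.
Result: 300 · (19) + 139 · (-41) = 1.

gcd(300, 139) = 1; s = 19, t = -41 (check: 300·19 + 139·(-41) = 1).


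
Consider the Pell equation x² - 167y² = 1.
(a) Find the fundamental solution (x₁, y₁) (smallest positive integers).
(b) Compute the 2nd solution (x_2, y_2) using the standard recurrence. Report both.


Step 1: Find the fundamental solution (x₁, y₁) of x² - 167y² = 1.
  Expand √167 as a continued fraction. a₀ = ⌊√167⌋ = 12; iterate m_{k+1} = d_k·a_k − m_k, d_{k+1} = (167 − m_{k+1}²)/d_k, a_{k+1} = ⌊(a₀ + m_{k+1})/d_{k+1}⌋ (starting m₀ = 0, d₀ = 1), with convergents p_k = a_k·p_{k-1} + p_{k-2}, q_k = a_k·q_{k-1} + q_{k-2} (p₋₁ = 1, q₋₁ = 0):
  k = 0: a₀ = 12; p₀/q₀ = 12/1; p₀² − 167·q₀² = 144 − 167 = -23.
  k = 1: m = 12, d = 23, a = ⌊(12 + 12)/23⌋ = 1; p/q = (1·12 + 1)/(1·1 + 0) = 13/1; p² − 167·q² = 169 − 167 = 2.
  k = 2: m = 11, d = 2, a = ⌊(12 + 11)/2⌋ = 11; p/q = (11·13 + 12)/(11·1 + 1) = 155/12; p² − 167·q² = 24025 − 24048 = -23.
  k = 3: m = 11, d = 23, a = ⌊(12 + 11)/23⌋ = 1; p/q = (1·155 + 13)/(1·12 + 1) = 168/13; p² − 167·q² = 28224 − 28223 = 1.
  The first convergent with p² − 167·q² = 1 gives the fundamental solution (x₁, y₁) = (168, 13).
Step 2: Apply the recurrence (x_{n+1}, y_{n+1}) = (x₁x_n + 167y₁y_n, x₁y_n + y₁x_n) repeatedly.
  From (x_1, y_1) = (168, 13): x_2 = 168·168 + 167·13·13 = 56447; y_2 = 168·13 + 13·168 = 4368.
Step 3: Verify x_2² - 167·y_2² = 3186263809 - 3186263808 = 1 (should be 1). ✓

(x_1, y_1) = (168, 13); (x_2, y_2) = (56447, 4368).


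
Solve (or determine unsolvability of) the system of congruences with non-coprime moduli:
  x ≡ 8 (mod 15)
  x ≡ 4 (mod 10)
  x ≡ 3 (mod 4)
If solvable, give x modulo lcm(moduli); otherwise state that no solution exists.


Moduli 15, 10, 4 are not pairwise coprime, so CRT works modulo lcm(m_i) when all pairwise compatibility conditions hold.
Pairwise compatibility: gcd(m_i, m_j) must divide a_i - a_j for every pair.
Merge one congruence at a time:
  Start: x ≡ 8 (mod 15).
  Combine with x ≡ 4 (mod 10): gcd(15, 10) = 5, and 4 - 8 = -4 is NOT divisible by 5.
    ⇒ system is inconsistent (no integer solution).

No solution (the system is inconsistent).


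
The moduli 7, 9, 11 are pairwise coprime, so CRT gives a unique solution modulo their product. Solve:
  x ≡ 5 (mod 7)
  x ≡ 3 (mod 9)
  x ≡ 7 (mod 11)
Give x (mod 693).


Moduli 7, 9, 11 are pairwise coprime; by CRT there is a unique solution modulo M = 7 · 9 · 11 = 693.
Solve pairwise, accumulating the modulus:
  Start with x ≡ 5 (mod 7).
  Combine with x ≡ 3 (mod 9): since gcd(7, 9) = 1, we get a unique residue mod 63.
    Write x = 5 + 7·t and substitute into x ≡ 3 (mod 9): 7·t ≡ 3 − 5 = -2 (mod 9).
    Reduce coefficients mod 9: 7·t ≡ 7 (mod 9).
    The inverse of 7 mod 9 is 4 (since 7·4 = 28 = 3·9 + 1), so t ≡ 4·7 = 28 ≡ 1 (mod 9).
    Then x = 5 + 7·1 = 12, valid modulo lcm(7, 9) = 63: x ≡ 12 (mod 63).
  Combine with x ≡ 7 (mod 11): since gcd(63, 11) = 1, we get a unique residue mod 693.
    Write x = 12 + 63·t and substitute into x ≡ 7 (mod 11): 63·t ≡ 7 − 12 = -5 (mod 11).
    Reduce coefficients mod 11: 8·t ≡ 6 (mod 11).
    The inverse of 8 mod 11 is 7 (since 8·7 = 56 = 5·11 + 1), so t ≡ 7·6 = 42 ≡ 9 (mod 11).
    Then x = 12 + 63·9 = 579, valid modulo lcm(63, 11) = 693: x ≡ 579 (mod 693).
Verify: 579 mod 7 = 5 ✓, 579 mod 9 = 3 ✓, 579 mod 11 = 7 ✓.

x ≡ 579 (mod 693).


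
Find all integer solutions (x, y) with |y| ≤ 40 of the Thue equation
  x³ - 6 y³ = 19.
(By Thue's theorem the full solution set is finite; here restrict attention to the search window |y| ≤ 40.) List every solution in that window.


The equation is x³ - 6y³ = 19. For fixed y, x³ = 6·y³ + 19, so a solution requires the RHS to be a perfect cube.
Strategy: iterate y from -40 to 40, compute RHS = 6·y³ + 19, and check whether it is a (positive or negative) perfect cube.
Check small values of y:
  y = 0: RHS = 19 is not a perfect cube.
  y = 1: RHS = 25 is not a perfect cube.
  y = -1: RHS = 13 is not a perfect cube.
  y = 2: RHS = 67 is not a perfect cube.
  y = -2: RHS = -29 is not a perfect cube.
  y = 3: RHS = 181 is not a perfect cube.
  y = -3: RHS = -143 is not a perfect cube.
Continuing the search up to |y| = 40 finds no solutions either.
No (x, y) in the scanned range satisfies the equation.

No integer solutions with |y| ≤ 40.


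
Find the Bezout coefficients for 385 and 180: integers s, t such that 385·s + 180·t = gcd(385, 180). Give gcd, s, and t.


Euclidean algorithm on (385, 180) — divide until remainder is 0:
  385 = 2 · 180 + 25
  180 = 7 · 25 + 5
  25 = 5 · 5 + 0
gcd(385, 180) = 5.
Track Bezout coefficients alongside the remainders: start with r₀ = 385 = a·1 + b·0 (s = 1, t = 0) and r₁ = 180 = a·0 + b·1 (s = 0, t = 1); each new remainder r_{k+1} = r_{k-1} − q_k·r_k inherits s_{k+1} = s_{k-1} − q_k·s_k, t_{k+1} = t_{k-1} − q_k·t_k, so r_k = a·s_k + b·t_k at every step:
  q = 2: r = 25, s = 1 − 2·0 = 1, t = 0 − 2·1 = -2  (check: 385·1 + 180·(-2) = 25)
  q = 7: r = 5, s = 0 − 7·1 = -7, t = 1 − 7·(-2) = 15  (check: 385·(-7) + 180·15 = 5)
The row with r = 5 (the gcd) gives the Bezout coefficients s = -7, t = 15.
Result: 385 · (-7) + 180 · (15) = 5.

gcd(385, 180) = 5; s = -7, t = 15 (check: 385·(-7) + 180·15 = 5).


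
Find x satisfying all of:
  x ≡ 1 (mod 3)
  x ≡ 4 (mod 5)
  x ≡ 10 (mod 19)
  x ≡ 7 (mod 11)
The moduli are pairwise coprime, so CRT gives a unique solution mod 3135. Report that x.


Product of moduli M = 3 · 5 · 19 · 11 = 3135.
Merge one congruence at a time:
  Start: x ≡ 1 (mod 3).
  Combine with x ≡ 4 (mod 5); new modulus lcm = 15.
    Write x = 1 + 3·t and substitute into x ≡ 4 (mod 5): 3·t ≡ 4 − 1 = 3 (mod 5).
    The inverse of 3 mod 5 is 2 (since 3·2 = 6 = 1·5 + 1), so t ≡ 2·3 = 6 ≡ 1 (mod 5).
    Then x = 1 + 3·1 = 4, valid modulo lcm(3, 5) = 15: x ≡ 4 (mod 15).
  Combine with x ≡ 10 (mod 19); new modulus lcm = 285.
    Write x = 4 + 15·t and substitute into x ≡ 10 (mod 19): 15·t ≡ 10 − 4 = 6 (mod 19).
    The inverse of 15 mod 19 is 14 (since 15·14 = 210 = 11·19 + 1), so t ≡ 14·6 = 84 ≡ 8 (mod 19).
    Then x = 4 + 15·8 = 124, valid modulo lcm(15, 19) = 285: x ≡ 124 (mod 285).
  Combine with x ≡ 7 (mod 11); new modulus lcm = 3135.
    Write x = 124 + 285·t and substitute into x ≡ 7 (mod 11): 285·t ≡ 7 − 124 = -117 (mod 11).
    Reduce coefficients mod 11: 10·t ≡ 4 (mod 11).
    The inverse of 10 mod 11 is 10 (since 10·10 = 100 = 9·11 + 1), so t ≡ 10·4 = 40 ≡ 7 (mod 11).
    Then x = 124 + 285·7 = 2119, valid modulo lcm(285, 11) = 3135: x ≡ 2119 (mod 3135).
Verify against each original: 2119 mod 3 = 1, 2119 mod 5 = 4, 2119 mod 19 = 10, 2119 mod 11 = 7.

x ≡ 2119 (mod 3135).


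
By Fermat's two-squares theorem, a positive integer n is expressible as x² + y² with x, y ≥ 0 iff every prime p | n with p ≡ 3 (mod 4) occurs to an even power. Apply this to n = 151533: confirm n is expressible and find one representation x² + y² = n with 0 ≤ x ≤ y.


Step 1: Factor n = 151533 = 3^2 · 113 · 149.
Step 2: Check the mod-4 condition on each prime factor: 3 ≡ 3 (mod 4), exponent 2 (must be even); 113 ≡ 1 (mod 4), exponent 1; 149 ≡ 1 (mod 4), exponent 1.
All primes ≡ 3 (mod 4) appear to even exponent (or don't appear), so by the two-squares theorem n IS expressible as a sum of two squares.
Step 3: Build a representation. Group n = k² · m with k = 3 and m = 113 · 149 = 16837 (a product of primes ≡ 1 (mod 4)); a representation of m scales to one of n via (k·x)² + (k·y)² = k²(x² + y²). Each prime p ≡ 1 (mod 4) is itself a sum of two squares; find a² by testing p − a² for a perfect square:
  113: 113 − 1² = 112, 113 − 2² = 109, 113 − 3² = 104, 113 − 4² = 97, 113 − 5² = 88, 113 − 6² = 77, 113 − 7² = 64 = 8² ⇒ 113 = 7² + 8².
  149: 149 − 1² = 148, 149 − 2² = 145, 149 − 3² = 140, 149 − 4² = 133, 149 − 5² = 124, 149 − 6² = 113, 149 − 7² = 100 = 10² ⇒ 149 = 7² + 10².
  Combine using the Brahmagupta–Fibonacci identity (a² + b²)(c² + d²) = (ac − bd)² + (ad + bc)² = (ac + bd)² + (ad − bc)²:
  113 · 149 = 16837: from (7² + 8²)(7² + 10²), take (7·7 − 8·10, 7·10 + 8·7) = (49 − 80, 70 + 56) = (-31, 126); dropping signs (only squares matter) gives (31, 126); check 31² + 126² = 961 + 15876 = 16837 ✓.
  Scale by k = 3: (3·31, 3·126) = (93, 378).
Step 4: Order so x ≤ y and verify: 93² + 378² = 8649 + 142884 = 151533 = n. ✓

n = 151533 = 93² + 378² (one valid representation with x ≤ y).


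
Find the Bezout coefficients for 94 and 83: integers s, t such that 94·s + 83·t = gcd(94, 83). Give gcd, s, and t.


Euclidean algorithm on (94, 83) — divide until remainder is 0:
  94 = 1 · 83 + 11
  83 = 7 · 11 + 6
  11 = 1 · 6 + 5
  6 = 1 · 5 + 1
  5 = 5 · 1 + 0
gcd(94, 83) = 1.
Track Bezout coefficients alongside the remainders: start with r₀ = 94 = a·1 + b·0 (s = 1, t = 0) and r₁ = 83 = a·0 + b·1 (s = 0, t = 1); each new remainder r_{k+1} = r_{k-1} − q_k·r_k inherits s_{k+1} = s_{k-1} − q_k·s_k, t_{k+1} = t_{k-1} − q_k·t_k, so r_k = a·s_k + b·t_k at every step:
  q = 1: r = 11, s = 1 − 1·0 = 1, t = 0 − 1·1 = -1  (check: 94·1 + 83·(-1) = 11)
  q = 7: r = 6, s = 0 − 7·1 = -7, t = 1 − 7·(-1) = 8  (check: 94·(-7) + 83·8 = 6)
  q = 1: r = 5, s = 1 − 1·(-7) = 8, t = -1 − 1·8 = -9  (check: 94·8 + 83·(-9) = 5)
  q = 1: r = 1, s = -7 − 1·8 = -15, t = 8 − 1·(-9) = 17  (check: 94·(-15) + 83·17 = 1)
The row with r = 1 (the gcd) gives the Bezout coefficients s = -15, t = 17.
Result: 94 · (-15) + 83 · (17) = 1.

gcd(94, 83) = 1; s = -15, t = 17 (check: 94·(-15) + 83·17 = 1).


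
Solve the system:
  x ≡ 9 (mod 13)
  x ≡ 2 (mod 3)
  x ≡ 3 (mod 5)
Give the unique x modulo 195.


Moduli 13, 3, 5 are pairwise coprime; by CRT there is a unique solution modulo M = 13 · 3 · 5 = 195.
Solve pairwise, accumulating the modulus:
  Start with x ≡ 9 (mod 13).
  Combine with x ≡ 2 (mod 3): since gcd(13, 3) = 1, we get a unique residue mod 39.
    Write x = 9 + 13·t and substitute into x ≡ 2 (mod 3): 13·t ≡ 2 − 9 = -7 (mod 3).
    Reduce coefficients mod 3: 1·t ≡ 2 (mod 3).
    So t ≡ 2 (mod 3).
    Then x = 9 + 13·2 = 35, valid modulo lcm(13, 3) = 39: x ≡ 35 (mod 39).
  Combine with x ≡ 3 (mod 5): since gcd(39, 5) = 1, we get a unique residue mod 195.
    Write x = 35 + 39·t and substitute into x ≡ 3 (mod 5): 39·t ≡ 3 − 35 = -32 (mod 5).
    Reduce coefficients mod 5: 4·t ≡ 3 (mod 5).
    The inverse of 4 mod 5 is 4 (since 4·4 = 16 = 3·5 + 1), so t ≡ 4·3 = 12 ≡ 2 (mod 5).
    Then x = 35 + 39·2 = 113, valid modulo lcm(39, 5) = 195: x ≡ 113 (mod 195).
Verify: 113 mod 13 = 9 ✓, 113 mod 3 = 2 ✓, 113 mod 5 = 3 ✓.

x ≡ 113 (mod 195).


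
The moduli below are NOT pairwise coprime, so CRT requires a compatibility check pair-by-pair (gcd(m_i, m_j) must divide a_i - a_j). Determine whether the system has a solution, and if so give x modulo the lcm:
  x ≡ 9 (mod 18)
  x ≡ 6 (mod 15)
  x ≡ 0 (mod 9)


Moduli 18, 15, 9 are not pairwise coprime, so CRT works modulo lcm(m_i) when all pairwise compatibility conditions hold.
Pairwise compatibility: gcd(m_i, m_j) must divide a_i - a_j for every pair.
Merge one congruence at a time:
  Start: x ≡ 9 (mod 18).
  Combine with x ≡ 6 (mod 15): gcd(18, 15) = 3; 6 - 9 = -3, which IS divisible by 3, so compatible.
    Write x = 9 + 18·t and substitute into x ≡ 6 (mod 15): 18·t ≡ 6 − 9 = -3 (mod 15).
    Divide the congruence (and modulus) by g = 3: 6·t ≡ -1 (mod 5).
    Reduce coefficients mod 5: 1·t ≡ 4 (mod 5).
    So t ≡ 4 (mod 5).
    Then x = 9 + 18·4 = 81, valid modulo lcm(18, 15) = 90: x ≡ 81 (mod 90).
  Combine with x ≡ 0 (mod 9): gcd(90, 9) = 9; 0 - 81 = -81, which IS divisible by 9, so compatible.
    Write x = 81 + 90·t and substitute into x ≡ 0 (mod 9): 90·t ≡ 0 − 81 = -81 (mod 9).
    Divide the congruence (and modulus) by g = 9: 10·t ≡ -9 (mod 1).
    Modulo 1 every t works; take t = 0.
    Then x = 81 + 90·0 = 81, valid modulo lcm(90, 9) = 90: x ≡ 81 (mod 90).
Verify: 81 mod 18 = 9, 81 mod 15 = 6, 81 mod 9 = 0.

x ≡ 81 (mod 90).


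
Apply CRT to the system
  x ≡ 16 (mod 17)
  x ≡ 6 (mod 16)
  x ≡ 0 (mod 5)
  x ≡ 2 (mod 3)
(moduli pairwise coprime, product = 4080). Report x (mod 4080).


Product of moduli M = 17 · 16 · 5 · 3 = 4080.
Merge one congruence at a time:
  Start: x ≡ 16 (mod 17).
  Combine with x ≡ 6 (mod 16); new modulus lcm = 272.
    Write x = 16 + 17·t and substitute into x ≡ 6 (mod 16): 17·t ≡ 6 − 16 = -10 (mod 16).
    Reduce coefficients mod 16: 1·t ≡ 6 (mod 16).
    So t ≡ 6 (mod 16).
    Then x = 16 + 17·6 = 118, valid modulo lcm(17, 16) = 272: x ≡ 118 (mod 272).
  Combine with x ≡ 0 (mod 5); new modulus lcm = 1360.
    Write x = 118 + 272·t and substitute into x ≡ 0 (mod 5): 272·t ≡ 0 − 118 = -118 (mod 5).
    Reduce coefficients mod 5: 2·t ≡ 2 (mod 5).
    The inverse of 2 mod 5 is 3 (since 2·3 = 6 = 1·5 + 1), so t ≡ 3·2 = 6 ≡ 1 (mod 5).
    Then x = 118 + 272·1 = 390, valid modulo lcm(272, 5) = 1360: x ≡ 390 (mod 1360).
  Combine with x ≡ 2 (mod 3); new modulus lcm = 4080.
    Write x = 390 + 1360·t and substitute into x ≡ 2 (mod 3): 1360·t ≡ 2 − 390 = -388 (mod 3).
    Reduce coefficients mod 3: 1·t ≡ 2 (mod 3).
    So t ≡ 2 (mod 3).
    Then x = 390 + 1360·2 = 3110, valid modulo lcm(1360, 3) = 4080: x ≡ 3110 (mod 4080).
Verify against each original: 3110 mod 17 = 16, 3110 mod 16 = 6, 3110 mod 5 = 0, 3110 mod 3 = 2.

x ≡ 3110 (mod 4080).


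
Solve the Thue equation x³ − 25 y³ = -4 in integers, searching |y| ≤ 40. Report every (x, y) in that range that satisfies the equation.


The equation is x³ - 25y³ = -4. For fixed y, x³ = 25·y³ − 4, so a solution requires the RHS to be a perfect cube.
Strategy: iterate y from -40 to 40, compute RHS = 25·y³ − 4, and check whether it is a (positive or negative) perfect cube.
Check small values of y:
  y = 0: RHS = -4 is not a perfect cube.
  y = 1: RHS = 21 is not a perfect cube.
  y = -1: RHS = -29 is not a perfect cube.
  y = 2: RHS = 196 is not a perfect cube.
  y = -2: RHS = -204 is not a perfect cube.
  y = 3: RHS = 671 is not a perfect cube.
  y = -3: RHS = -679 is not a perfect cube.
Continuing the search up to |y| = 40 finds no solutions either.
No (x, y) in the scanned range satisfies the equation.

No integer solutions with |y| ≤ 40.


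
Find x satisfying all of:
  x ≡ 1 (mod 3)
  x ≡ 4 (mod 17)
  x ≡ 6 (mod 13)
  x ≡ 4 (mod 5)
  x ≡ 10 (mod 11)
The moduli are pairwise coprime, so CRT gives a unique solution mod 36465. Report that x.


Product of moduli M = 3 · 17 · 13 · 5 · 11 = 36465.
Merge one congruence at a time:
  Start: x ≡ 1 (mod 3).
  Combine with x ≡ 4 (mod 17); new modulus lcm = 51.
    Write x = 1 + 3·t and substitute into x ≡ 4 (mod 17): 3·t ≡ 4 − 1 = 3 (mod 17).
    The inverse of 3 mod 17 is 6 (since 3·6 = 18 = 1·17 + 1), so t ≡ 6·3 = 18 ≡ 1 (mod 17).
    Then x = 1 + 3·1 = 4, valid modulo lcm(3, 17) = 51: x ≡ 4 (mod 51).
  Combine with x ≡ 6 (mod 13); new modulus lcm = 663.
    Write x = 4 + 51·t and substitute into x ≡ 6 (mod 13): 51·t ≡ 6 − 4 = 2 (mod 13).
    Reduce coefficients mod 13: 12·t ≡ 2 (mod 13).
    The inverse of 12 mod 13 is 12 (since 12·12 = 144 = 11·13 + 1), so t ≡ 12·2 = 24 ≡ 11 (mod 13).
    Then x = 4 + 51·11 = 565, valid modulo lcm(51, 13) = 663: x ≡ 565 (mod 663).
  Combine with x ≡ 4 (mod 5); new modulus lcm = 3315.
    Write x = 565 + 663·t and substitute into x ≡ 4 (mod 5): 663·t ≡ 4 − 565 = -561 (mod 5).
    Reduce coefficients mod 5: 3·t ≡ 4 (mod 5).
    The inverse of 3 mod 5 is 2 (since 3·2 = 6 = 1·5 + 1), so t ≡ 2·4 = 8 ≡ 3 (mod 5).
    Then x = 565 + 663·3 = 2554, valid modulo lcm(663, 5) = 3315: x ≡ 2554 (mod 3315).
  Combine with x ≡ 10 (mod 11); new modulus lcm = 36465.
    Write x = 2554 + 3315·t and substitute into x ≡ 10 (mod 11): 3315·t ≡ 10 − 2554 = -2544 (mod 11).
    Reduce coefficients mod 11: 4·t ≡ 8 (mod 11).
    The inverse of 4 mod 11 is 3 (since 4·3 = 12 = 1·11 + 1), so t ≡ 3·8 = 24 ≡ 2 (mod 11).
    Then x = 2554 + 3315·2 = 9184, valid modulo lcm(3315, 11) = 36465: x ≡ 9184 (mod 36465).
Verify against each original: 9184 mod 3 = 1, 9184 mod 17 = 4, 9184 mod 13 = 6, 9184 mod 5 = 4, 9184 mod 11 = 10.

x ≡ 9184 (mod 36465).


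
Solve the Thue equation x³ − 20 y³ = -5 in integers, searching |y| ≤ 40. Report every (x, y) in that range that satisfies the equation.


The equation is x³ - 20y³ = -5. For fixed y, x³ = 20·y³ − 5, so a solution requires the RHS to be a perfect cube.
Strategy: iterate y from -40 to 40, compute RHS = 20·y³ − 5, and check whether it is a (positive or negative) perfect cube.
Check small values of y:
  y = 0: RHS = -5 is not a perfect cube.
  y = 1: RHS = 15 is not a perfect cube.
  y = -1: RHS = -25 is not a perfect cube.
  y = 2: RHS = 155 is not a perfect cube.
  y = -2: RHS = -165 is not a perfect cube.
  y = 3: RHS = 535 is not a perfect cube.
  y = -3: RHS = -545 is not a perfect cube.
Continuing the search up to |y| = 40 finds no solutions either.
No (x, y) in the scanned range satisfies the equation.

No integer solutions with |y| ≤ 40.


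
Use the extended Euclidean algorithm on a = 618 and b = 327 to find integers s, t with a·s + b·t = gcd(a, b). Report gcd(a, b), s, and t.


Euclidean algorithm on (618, 327) — divide until remainder is 0:
  618 = 1 · 327 + 291
  327 = 1 · 291 + 36
  291 = 8 · 36 + 3
  36 = 12 · 3 + 0
gcd(618, 327) = 3.
Track Bezout coefficients alongside the remainders: start with r₀ = 618 = a·1 + b·0 (s = 1, t = 0) and r₁ = 327 = a·0 + b·1 (s = 0, t = 1); each new remainder r_{k+1} = r_{k-1} − q_k·r_k inherits s_{k+1} = s_{k-1} − q_k·s_k, t_{k+1} = t_{k-1} − q_k·t_k, so r_k = a·s_k + b·t_k at every step:
  q = 1: r = 291, s = 1 − 1·0 = 1, t = 0 − 1·1 = -1  (check: 618·1 + 327·(-1) = 291)
  q = 1: r = 36, s = 0 − 1·1 = -1, t = 1 − 1·(-1) = 2  (check: 618·(-1) + 327·2 = 36)
  q = 8: r = 3, s = 1 − 8·(-1) = 9, t = -1 − 8·2 = -17  (check: 618·9 + 327·(-17) = 3)
The row with r = 3 (the gcd) gives the Bezout coefficients s = 9, t = -17.
Result: 618 · (9) + 327 · (-17) = 3.

gcd(618, 327) = 3; s = 9, t = -17 (check: 618·9 + 327·(-17) = 3).


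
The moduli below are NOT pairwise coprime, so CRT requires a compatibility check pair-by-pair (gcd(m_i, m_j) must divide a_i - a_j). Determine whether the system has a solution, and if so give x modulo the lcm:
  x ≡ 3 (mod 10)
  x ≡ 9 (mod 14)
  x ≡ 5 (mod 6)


Moduli 10, 14, 6 are not pairwise coprime, so CRT works modulo lcm(m_i) when all pairwise compatibility conditions hold.
Pairwise compatibility: gcd(m_i, m_j) must divide a_i - a_j for every pair.
Merge one congruence at a time:
  Start: x ≡ 3 (mod 10).
  Combine with x ≡ 9 (mod 14): gcd(10, 14) = 2; 9 - 3 = 6, which IS divisible by 2, so compatible.
    Write x = 3 + 10·t and substitute into x ≡ 9 (mod 14): 10·t ≡ 9 − 3 = 6 (mod 14).
    Divide the congruence (and modulus) by g = 2: 5·t ≡ 3 (mod 7).
    The inverse of 5 mod 7 is 3 (since 5·3 = 15 = 2·7 + 1), so t ≡ 3·3 = 9 ≡ 2 (mod 7).
    Then x = 3 + 10·2 = 23, valid modulo lcm(10, 14) = 70: x ≡ 23 (mod 70).
  Combine with x ≡ 5 (mod 6): gcd(70, 6) = 2; 5 - 23 = -18, which IS divisible by 2, so compatible.
    Write x = 23 + 70·t and substitute into x ≡ 5 (mod 6): 70·t ≡ 5 − 23 = -18 (mod 6).
    Divide the congruence (and modulus) by g = 2: 35·t ≡ -9 (mod 3).
    Reduce coefficients mod 3: 2·t ≡ 0 (mod 3).
    The inverse of 2 mod 3 is 2 (since 2·2 = 4 = 1·3 + 1), so t ≡ 2·0 = 0 ≡ 0 (mod 3).
    Then x = 23 + 70·0 = 23, valid modulo lcm(70, 6) = 210: x ≡ 23 (mod 210).
Verify: 23 mod 10 = 3, 23 mod 14 = 9, 23 mod 6 = 5.

x ≡ 23 (mod 210).


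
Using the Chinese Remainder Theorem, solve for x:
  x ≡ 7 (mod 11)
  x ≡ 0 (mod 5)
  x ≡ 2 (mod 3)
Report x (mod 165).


Moduli 11, 5, 3 are pairwise coprime; by CRT there is a unique solution modulo M = 11 · 5 · 3 = 165.
Solve pairwise, accumulating the modulus:
  Start with x ≡ 7 (mod 11).
  Combine with x ≡ 0 (mod 5): since gcd(11, 5) = 1, we get a unique residue mod 55.
    Write x = 7 + 11·t and substitute into x ≡ 0 (mod 5): 11·t ≡ 0 − 7 = -7 (mod 5).
    Reduce coefficients mod 5: 1·t ≡ 3 (mod 5).
    So t ≡ 3 (mod 5).
    Then x = 7 + 11·3 = 40, valid modulo lcm(11, 5) = 55: x ≡ 40 (mod 55).
  Combine with x ≡ 2 (mod 3): since gcd(55, 3) = 1, we get a unique residue mod 165.
    Write x = 40 + 55·t and substitute into x ≡ 2 (mod 3): 55·t ≡ 2 − 40 = -38 (mod 3).
    Reduce coefficients mod 3: 1·t ≡ 1 (mod 3).
    So t ≡ 1 (mod 3).
    Then x = 40 + 55·1 = 95, valid modulo lcm(55, 3) = 165: x ≡ 95 (mod 165).
Verify: 95 mod 11 = 7 ✓, 95 mod 5 = 0 ✓, 95 mod 3 = 2 ✓.

x ≡ 95 (mod 165).


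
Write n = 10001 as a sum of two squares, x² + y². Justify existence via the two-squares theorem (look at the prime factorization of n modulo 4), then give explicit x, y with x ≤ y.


Step 1: Factor n = 10001 = 73 · 137.
Step 2: Check the mod-4 condition on each prime factor: 73 ≡ 1 (mod 4), exponent 1; 137 ≡ 1 (mod 4), exponent 1.
All primes ≡ 3 (mod 4) appear to even exponent (or don't appear), so by the two-squares theorem n IS expressible as a sum of two squares.
Step 3: Build a representation. Here n = 73 · 137 is a product of primes ≡ 1 (mod 4). Each prime p ≡ 1 (mod 4) is itself a sum of two squares; find a² by testing p − a² for a perfect square:
  73: 73 − 1² = 72, 73 − 2² = 69, 73 − 3² = 64 = 8² ⇒ 73 = 3² + 8².
  137: 137 − 1² = 136, 137 − 2² = 133, 137 − 3² = 128, 137 − 4² = 121 = 11² ⇒ 137 = 4² + 11².
  Combine using the Brahmagupta–Fibonacci identity (a² + b²)(c² + d²) = (ac − bd)² + (ad + bc)² = (ac + bd)² + (ad − bc)²:
  73 · 137 = 10001: from (3² + 8²)(4² + 11²), take (3·4 − 8·11, 3·11 + 8·4) = (12 − 88, 33 + 32) = (-76, 65); dropping signs (only squares matter) gives (76, 65); check 76² + 65² = 5776 + 4225 = 10001 ✓.
Step 4: Order so x ≤ y and verify: 65² + 76² = 4225 + 5776 = 10001 = n. ✓

n = 10001 = 65² + 76² (one valid representation with x ≤ y).


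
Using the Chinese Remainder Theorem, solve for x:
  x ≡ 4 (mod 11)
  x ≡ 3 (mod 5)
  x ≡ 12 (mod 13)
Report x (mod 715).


Moduli 11, 5, 13 are pairwise coprime; by CRT there is a unique solution modulo M = 11 · 5 · 13 = 715.
Solve pairwise, accumulating the modulus:
  Start with x ≡ 4 (mod 11).
  Combine with x ≡ 3 (mod 5): since gcd(11, 5) = 1, we get a unique residue mod 55.
    Write x = 4 + 11·t and substitute into x ≡ 3 (mod 5): 11·t ≡ 3 − 4 = -1 (mod 5).
    Reduce coefficients mod 5: 1·t ≡ 4 (mod 5).
    So t ≡ 4 (mod 5).
    Then x = 4 + 11·4 = 48, valid modulo lcm(11, 5) = 55: x ≡ 48 (mod 55).
  Combine with x ≡ 12 (mod 13): since gcd(55, 13) = 1, we get a unique residue mod 715.
    Write x = 48 + 55·t and substitute into x ≡ 12 (mod 13): 55·t ≡ 12 − 48 = -36 (mod 13).
    Reduce coefficients mod 13: 3·t ≡ 3 (mod 13).
    The inverse of 3 mod 13 is 9 (since 3·9 = 27 = 2·13 + 1), so t ≡ 9·3 = 27 ≡ 1 (mod 13).
    Then x = 48 + 55·1 = 103, valid modulo lcm(55, 13) = 715: x ≡ 103 (mod 715).
Verify: 103 mod 11 = 4 ✓, 103 mod 5 = 3 ✓, 103 mod 13 = 12 ✓.

x ≡ 103 (mod 715).


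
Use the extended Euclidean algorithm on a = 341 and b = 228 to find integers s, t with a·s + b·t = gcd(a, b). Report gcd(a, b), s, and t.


Euclidean algorithm on (341, 228) — divide until remainder is 0:
  341 = 1 · 228 + 113
  228 = 2 · 113 + 2
  113 = 56 · 2 + 1
  2 = 2 · 1 + 0
gcd(341, 228) = 1.
Track Bezout coefficients alongside the remainders: start with r₀ = 341 = a·1 + b·0 (s = 1, t = 0) and r₁ = 228 = a·0 + b·1 (s = 0, t = 1); each new remainder r_{k+1} = r_{k-1} − q_k·r_k inherits s_{k+1} = s_{k-1} − q_k·s_k, t_{k+1} = t_{k-1} − q_k·t_k, so r_k = a·s_k + b·t_k at every step:
  q = 1: r = 113, s = 1 − 1·0 = 1, t = 0 − 1·1 = -1  (check: 341·1 + 228·(-1) = 113)
  q = 2: r = 2, s = 0 − 2·1 = -2, t = 1 − 2·(-1) = 3  (check: 341·(-2) + 228·3 = 2)
  q = 56: r = 1, s = 1 − 56·(-2) = 113, t = -1 − 56·3 = -169  (check: 341·113 + 228·(-169) = 1)
The row with r = 1 (the gcd) gives the Bezout coefficients s = 113, t = -169.
Result: 341 · (113) + 228 · (-169) = 1.

gcd(341, 228) = 1; s = 113, t = -169 (check: 341·113 + 228·(-169) = 1).


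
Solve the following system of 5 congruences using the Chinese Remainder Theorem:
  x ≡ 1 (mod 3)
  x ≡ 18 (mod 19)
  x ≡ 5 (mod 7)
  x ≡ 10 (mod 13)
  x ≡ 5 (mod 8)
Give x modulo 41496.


Product of moduli M = 3 · 19 · 7 · 13 · 8 = 41496.
Merge one congruence at a time:
  Start: x ≡ 1 (mod 3).
  Combine with x ≡ 18 (mod 19); new modulus lcm = 57.
    Write x = 1 + 3·t and substitute into x ≡ 18 (mod 19): 3·t ≡ 18 − 1 = 17 (mod 19).
    The inverse of 3 mod 19 is 13 (since 3·13 = 39 = 2·19 + 1), so t ≡ 13·17 = 221 ≡ 12 (mod 19).
    Then x = 1 + 3·12 = 37, valid modulo lcm(3, 19) = 57: x ≡ 37 (mod 57).
  Combine with x ≡ 5 (mod 7); new modulus lcm = 399.
    Write x = 37 + 57·t and substitute into x ≡ 5 (mod 7): 57·t ≡ 5 − 37 = -32 (mod 7).
    Reduce coefficients mod 7: 1·t ≡ 3 (mod 7).
    So t ≡ 3 (mod 7).
    Then x = 37 + 57·3 = 208, valid modulo lcm(57, 7) = 399: x ≡ 208 (mod 399).
  Combine with x ≡ 10 (mod 13); new modulus lcm = 5187.
    Write x = 208 + 399·t and substitute into x ≡ 10 (mod 13): 399·t ≡ 10 − 208 = -198 (mod 13).
    Reduce coefficients mod 13: 9·t ≡ 10 (mod 13).
    The inverse of 9 mod 13 is 3 (since 9·3 = 27 = 2·13 + 1), so t ≡ 3·10 = 30 ≡ 4 (mod 13).
    Then x = 208 + 399·4 = 1804, valid modulo lcm(399, 13) = 5187: x ≡ 1804 (mod 5187).
  Combine with x ≡ 5 (mod 8); new modulus lcm = 41496.
    Write x = 1804 + 5187·t and substitute into x ≡ 5 (mod 8): 5187·t ≡ 5 − 1804 = -1799 (mod 8).
    Reduce coefficients mod 8: 3·t ≡ 1 (mod 8).
    The inverse of 3 mod 8 is 3 (since 3·3 = 9 = 1·8 + 1), so t ≡ 3·1 = 3 ≡ 3 (mod 8).
    Then x = 1804 + 5187·3 = 17365, valid modulo lcm(5187, 8) = 41496: x ≡ 17365 (mod 41496).
Verify against each original: 17365 mod 3 = 1, 17365 mod 19 = 18, 17365 mod 7 = 5, 17365 mod 13 = 10, 17365 mod 8 = 5.

x ≡ 17365 (mod 41496).


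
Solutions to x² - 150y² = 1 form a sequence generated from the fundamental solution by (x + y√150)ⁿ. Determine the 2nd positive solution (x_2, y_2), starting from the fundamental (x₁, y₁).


Step 1: Find the fundamental solution (x₁, y₁) of x² - 150y² = 1.
  Expand √150 as a continued fraction. a₀ = ⌊√150⌋ = 12; iterate m_{k+1} = d_k·a_k − m_k, d_{k+1} = (150 − m_{k+1}²)/d_k, a_{k+1} = ⌊(a₀ + m_{k+1})/d_{k+1}⌋ (starting m₀ = 0, d₀ = 1), with convergents p_k = a_k·p_{k-1} + p_{k-2}, q_k = a_k·q_{k-1} + q_{k-2} (p₋₁ = 1, q₋₁ = 0):
  k = 0: a₀ = 12; p₀/q₀ = 12/1; p₀² − 150·q₀² = 144 − 150 = -6.
  k = 1: m = 12, d = 6, a = ⌊(12 + 12)/6⌋ = 4; p/q = (4·12 + 1)/(4·1 + 0) = 49/4; p² − 150·q² = 2401 − 2400 = 1.
  The first convergent with p² − 150·q² = 1 gives the fundamental solution (x₁, y₁) = (49, 4).
Step 2: Apply the recurrence (x_{n+1}, y_{n+1}) = (x₁x_n + 150y₁y_n, x₁y_n + y₁x_n) repeatedly.
  From (x_1, y_1) = (49, 4): x_2 = 49·49 + 150·4·4 = 4801; y_2 = 49·4 + 4·49 = 392.
Step 3: Verify x_2² - 150·y_2² = 23049601 - 23049600 = 1 (should be 1). ✓

(x_1, y_1) = (49, 4); (x_2, y_2) = (4801, 392).


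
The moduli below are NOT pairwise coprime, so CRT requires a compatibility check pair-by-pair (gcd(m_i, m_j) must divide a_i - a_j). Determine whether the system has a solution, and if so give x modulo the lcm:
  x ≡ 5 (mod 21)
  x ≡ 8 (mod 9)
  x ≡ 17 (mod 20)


Moduli 21, 9, 20 are not pairwise coprime, so CRT works modulo lcm(m_i) when all pairwise compatibility conditions hold.
Pairwise compatibility: gcd(m_i, m_j) must divide a_i - a_j for every pair.
Merge one congruence at a time:
  Start: x ≡ 5 (mod 21).
  Combine with x ≡ 8 (mod 9): gcd(21, 9) = 3; 8 - 5 = 3, which IS divisible by 3, so compatible.
    Write x = 5 + 21·t and substitute into x ≡ 8 (mod 9): 21·t ≡ 8 − 5 = 3 (mod 9).
    Divide the congruence (and modulus) by g = 3: 7·t ≡ 1 (mod 3).
    Reduce coefficients mod 3: 1·t ≡ 1 (mod 3).
    So t ≡ 1 (mod 3).
    Then x = 5 + 21·1 = 26, valid modulo lcm(21, 9) = 63: x ≡ 26 (mod 63).
  Combine with x ≡ 17 (mod 20): gcd(63, 20) = 1; 17 - 26 = -9, which IS divisible by 1, so compatible.
    Write x = 26 + 63·t and substitute into x ≡ 17 (mod 20): 63·t ≡ 17 − 26 = -9 (mod 20).
    Reduce coefficients mod 20: 3·t ≡ 11 (mod 20).
    The inverse of 3 mod 20 is 7 (since 3·7 = 21 = 1·20 + 1), so t ≡ 7·11 = 77 ≡ 17 (mod 20).
    Then x = 26 + 63·17 = 1097, valid modulo lcm(63, 20) = 1260: x ≡ 1097 (mod 1260).
Verify: 1097 mod 21 = 5, 1097 mod 9 = 8, 1097 mod 20 = 17.

x ≡ 1097 (mod 1260).
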